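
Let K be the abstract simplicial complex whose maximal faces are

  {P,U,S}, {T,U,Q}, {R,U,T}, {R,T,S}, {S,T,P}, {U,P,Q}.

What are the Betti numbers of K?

b_0 = 1, b_1 = 1, b_2 = 0.

We work with the vertex ordering P < Q < R < S < T < U. The simplices of K, each written with vertices in increasing order, are:

  0-simplices (6): P, Q, R, S, T, U
  1-simplices (12): PQ, PS, PT, PU, QT, QU, RS, RT, RU, ST, SU, TU
  2-simplices (6): PQU, PST, PSU, QTU, RST, RTU

so the chain groups are C_0 ≅ Z^6, C_1 ≅ Z^12, C_2 ≅ Z^6.

Boundary ∂_1: C_1 → C_0 maps an edge to its endpoints' difference, ∂[p,q] = q − p. For instance
  ∂RS = S − R.
The 6×12 boundary matrix has rank 5 and Smith normal form diag(1,1,1,1,1).

∂_2: C_2 → C_1 maps a triangle to the signed sum of its edges. For instance
  ∂RST = ST − RT + RS,
  ∂PQU = QU − PU + PQ.
The 12×6 boundary matrix has rank 6 and Smith normal form diag(1,1,1,1,1,1).

Computing H_k = (kernel of ∂_k) / (image of ∂_{k+1}):

  H_0: rank C_0 − rank ∂_1 = 6 − 5 = 1, and the invariant factors of ∂_1 are all 1, so H_0 = Z.
  H_1: rank ker ∂_1 − rank ∂_2 = (12 − 5) − 6 = 1, and the invariant factors of ∂_2 are all 1, so H_1 = Z.
  H_2: rank ker ∂_2 − rank ∂_3 = (6 − 6) − 0 = 0, and there is no ∂_3, so H_2 = 0.

Hence the Betti numbers are b_0 = 1, b_1 = 1, b_2 = 0.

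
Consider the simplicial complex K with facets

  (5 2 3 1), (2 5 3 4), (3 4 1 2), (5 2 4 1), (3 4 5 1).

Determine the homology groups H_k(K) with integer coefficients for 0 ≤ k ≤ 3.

H_0 = Z,  H_1 = 0,  H_2 = 0,  H_3 = Z.

Take the total order 1 < 2 < 3 < 4 < 5 on the vertex set. Then K (dimension 3) consists of the simplices:

  0-simplices (5): [1], [2], [3], [4], [5]
  1-simplices (10): [1,2], [1,3], [1,4], [1,5], [2,3], [2,4], [2,5], [3,4], [3,5], [4,5]
  2-simplices (10): [1,2,3], [1,2,4], [1,2,5], [1,3,4], [1,3,5], [1,4,5], [2,3,4], [2,3,5], [2,4,5], [3,4,5]
  3-simplices (5): [1,2,3,4], [1,2,3,5], [1,2,4,5], [1,3,4,5], [2,3,4,5]

so the chain groups are C_0 ≅ Z^5, C_1 ≅ Z^10, C_2 ≅ Z^10, C_3 ≅ Z^5.

Boundary ∂_1: C_1 → C_0 is given by ∂[p,q] = [q] − [p]. For instance
  ∂[2,4] = [4] − [2].
As a 5×10 matrix over Z this has rank 4, with invariant factors (1,1,1,1).

∂_2: C_2 → C_1 sends each 2-simplex [p,q,r] to [q,r] − [p,r] + [p,q]. For instance
  ∂[1,3,4] = [3,4] − [1,4] + [1,3],
  ∂[1,4,5] = [4,5] − [1,5] + [1,4].
The resulting 10×10 matrix has rank 6, and its Smith normal form has invariant factors (1,1,1,1,1,1).

The boundary map ∂_3: C_3 → C_2 sends each 3-simplex σ to the alternating sum Σ_i (−1)^i (σ with its i-th vertex removed). For instance
  ∂[1,2,4,5] = [2,4,5] − [1,4,5] + [1,2,5] − [1,2,4],
  ∂[1,2,3,5] = [2,3,5] − [1,3,5] + [1,2,5] − [1,2,3].
The resulting 10×5 matrix has rank 4, and its Smith normal form has invariant factors (1,1,1,1).

Now H_k = ker ∂_k / im ∂_{k+1}, so:

  H_0: rank C_0 − rank ∂_1 = 5 − 4 = 1, and the invariant factors of ∂_1 are all 1, so H_0 ≅ Z.
  H_1: rank ker ∂_1 − rank ∂_2 = (10 − 4) − 6 = 0, and the invariant factors of ∂_2 are all 1, so H_1 ≅ 0.
  H_2: rank ker ∂_2 − rank ∂_3 = (10 − 6) − 4 = 0, and the invariant factors of ∂_3 are all 1, so H_2 ≅ 0.
  H_3: rank ker ∂_3 − rank ∂_4 = (5 − 4) − 0 = 1, and there is no ∂_4, so H_3 ≅ Z.

As a check, the Euler characteristic is 5 − 10 + 10 − 5 = 0, which agrees with 1 − 0 + 0 − 1 = 0.
(K is a triangulation of the 3-sphere S^3.)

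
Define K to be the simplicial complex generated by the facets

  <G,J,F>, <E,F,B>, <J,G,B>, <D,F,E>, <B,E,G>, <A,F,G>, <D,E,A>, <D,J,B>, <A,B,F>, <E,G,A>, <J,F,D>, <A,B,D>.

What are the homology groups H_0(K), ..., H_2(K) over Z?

Order the vertices as A < B < D < E < F < G < J. Listing each simplex with vertices in this order, K has dimension 2 with simplices:

  0-simplices (7): A, B, D, E, F, G, J
  1-simplices (18): AB, AD, AE, AF, AG, BD, BE, BF, BG, BJ, DE, DF, DJ, EF, EG, FG, FJ, GJ
  2-simplices (12): ABD, ABF, ADE, AEG, AFG, BDJ, BEF, BEG, BGJ, DEF, DFJ, FGJ

Hence C_0 ≅ Z^7, C_1 ≅ Z^18, C_2 ≅ Z^12.

Boundary ∂_1: C_1 → C_0 sends each edge [p,q] (with p < q) to q − p.
As a 7×18 matrix over Z this has rank 6, with invariant factors (1,1,1,1,1,1).

∂_2: C_2 → C_1 sends each 2-simplex [p,q,r] to [q,r] − [p,r] + [p,q]. For instance
  ∂DEF = EF − DF + DE,
  ∂BEF = EF − BF + BE.
The resulting 18×12 matrix has rank 12, and its Smith normal form has invariant factors (1,1,1,1,1,1,1,1,1,1,1,2).

Computing H_k = (kernel of ∂_k) / (image of ∂_{k+1}):

  H_0: rank C_0 − rank ∂_1 = 7 − 6 = 1, and the invariant factors of ∂_1 are all 1, so H_0 ≅ Z.
  H_1: rank ker ∂_1 − rank ∂_2 = (18 − 6) − 12 = 0, and ∂_2 has invariant factor 2 > 1, so H_1 ≅ Z/2.
  H_2: rank ker ∂_2 − rank ∂_3 = (12 − 12) − 0 = 0, and there is no ∂_3, so H_2 ≅ 0.

(K is a triangulation of the real projective plane RP^2.)

H_0 ≅ Z,  H_1 ≅ Z/2,  H_2 = 0.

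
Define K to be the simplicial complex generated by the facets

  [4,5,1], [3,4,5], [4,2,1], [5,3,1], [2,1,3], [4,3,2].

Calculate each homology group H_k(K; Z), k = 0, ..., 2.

H_0 = Z,  H_1 = 0,  H_2 = Z.

We work with the vertex ordering 1 < 2 < 3 < 4 < 5. The simplices of K, each written with vertices in increasing order, are:

  0-simplices (5): [1], [2], [3], [4], [5]
  1-simplices (9): [1,2], [1,3], [1,4], [1,5], [2,3], [2,4], [3,4], [3,5], [4,5]
  2-simplices (6): [1,2,3], [1,2,4], [1,3,5], [1,4,5], [2,3,4], [3,4,5]

so the chain groups are C_0 ≅ Z^5, C_1 ≅ Z^9, C_2 ≅ Z^6.

∂_1: C_1 → C_0 is given by ∂[p,q] = [q] − [p].
The 5×9 boundary matrix has rank 4 and Smith normal form diag(1,1,1,1).

Boundary ∂_2: C_2 → C_1 acts by ∂[p,q,r] = [q,r] − [p,r] + [p,q]. For instance
  ∂[1,3,5] = [3,5] − [1,5] + [1,3],
  ∂[3,4,5] = [4,5] − [3,5] + [3,4].
The resulting 9×6 matrix has rank 5, and its Smith normal form has invariant factors (1,1,1,1,1).

Computing H_k = (kernel of ∂_k) / (image of ∂_{k+1}):

  H_0: rank C_0 − rank ∂_1 = 5 − 4 = 1, and the invariant factors of ∂_1 are all 1, so H_0 ≅ Z.
  H_1: rank ker ∂_1 − rank ∂_2 = (9 − 4) − 5 = 0, and the invariant factors of ∂_2 are all 1, so H_1 ≅ 0.
  H_2: rank ker ∂_2 − rank ∂_3 = (6 − 5) − 0 = 1, and there is no ∂_3, so H_2 ≅ Z.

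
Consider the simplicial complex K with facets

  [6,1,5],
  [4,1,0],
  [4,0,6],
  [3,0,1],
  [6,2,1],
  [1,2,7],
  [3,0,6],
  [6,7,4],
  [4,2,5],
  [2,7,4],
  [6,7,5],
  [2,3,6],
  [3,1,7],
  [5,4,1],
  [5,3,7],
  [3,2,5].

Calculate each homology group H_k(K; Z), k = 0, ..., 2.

H_0 = Z,  H_1 = Z^2,  H_2 = Z.

Take the total order 0 < 1 < 2 < 3 < 4 < 5 < 6 < 7 on the vertex set. Then K (dimension 2) consists of the simplices:

  0-simplices (8): [0], [1], [2], [3], [4], [5], [6], [7]
  1-simplices (24): (24 of them)
  2-simplices (16): [0,1,3], [0,1,4], [0,3,6], [0,4,6], [1,2,6], [1,2,7], [1,3,7], [1,4,5], [1,5,6], [2,3,5], [2,3,6], [2,4,5], [2,4,7], [3,5,7], [4,6,7], [5,6,7]

so the chain groups are C_0 ≅ Z^8, C_1 ≅ Z^24, C_2 ≅ Z^16.

The boundary map ∂_1: C_1 → C_0 maps an edge to its endpoints' difference, ∂[p,q] = q − p.
As a 8×24 matrix over Z this has rank 7, with invariant factors (1,1,1,1,1,1,1).

∂_2: C_2 → C_1 sends each 2-simplex [p,q,r] to [q,r] − [p,r] + [p,q]. For instance
  ∂[1,2,7] = [2,7] − [1,7] + [1,2],
  ∂[1,5,6] = [5,6] − [1,6] + [1,5].
This gives a 24×16 integer matrix of rank 15; reducing to Smith normal form yields diagonal entries (1,1,1,1,1,1,1,1,1,1,1,1,1,1,1).

Computing H_k = (kernel of ∂_k) / (image of ∂_{k+1}):

  H_0: rank C_0 − rank ∂_1 = 8 − 7 = 1, and the invariant factors of ∂_1 are all 1, so H_0 = Z.
  H_1: rank ker ∂_1 − rank ∂_2 = (24 − 7) − 15 = 2, and the invariant factors of ∂_2 are all 1, so H_1 = Z^2.
  H_2: rank ker ∂_2 − rank ∂_3 = (16 − 15) − 0 = 1, and there is no ∂_3, so H_2 = Z.

As a check, the Euler characteristic is 8 − 24 + 16 = 0, which agrees with 1 − 2 + 1 = 0.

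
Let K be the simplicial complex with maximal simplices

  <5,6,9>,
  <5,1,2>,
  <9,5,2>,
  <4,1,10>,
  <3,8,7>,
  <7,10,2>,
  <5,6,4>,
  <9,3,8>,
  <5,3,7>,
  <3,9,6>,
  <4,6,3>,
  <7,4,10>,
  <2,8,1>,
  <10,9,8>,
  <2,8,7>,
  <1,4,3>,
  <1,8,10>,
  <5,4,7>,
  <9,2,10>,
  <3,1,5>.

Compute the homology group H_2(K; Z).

H_2 = 0.

Order the vertices as 1 < 2 < 3 < 4 < 5 < 6 < 7 < 8 < 9 < 10. Listing each simplex with vertices in this order, K has dimension 2 with simplices:

  0-simplices (10): [1], [2], [3], [4], [5], [6], [7], [8], [9], [10]
  1-simplices (30): (30 of them)
  2-simplices (20): (20 of them)

Hence C_0 ≅ Z^10, C_1 ≅ Z^30, C_2 ≅ Z^20.

Boundary ∂_1: C_1 → C_0 sends each edge [p,q] (with p < q) to q − p.
As a 10×30 matrix over Z this has rank 9, with invariant factors (1,1,1,1,1,1,1,1,1).

∂_2: C_2 → C_1 acts by ∂[p,q,r] = [q,r] − [p,r] + [p,q]. For instance
  ∂[4,5,7] = [5,7] − [4,7] + [4,5],
  ∂[1,3,4] = [3,4] − [1,4] + [1,3].
The 30×20 boundary matrix has rank 20 and Smith normal form diag(1,1,1,1,1,1,1,1,1,1,1,1,1,1,1,1,1,1,1,2).

Reading off H_k = ker ∂_k / im ∂_{k+1}:

  H_2: rank ker ∂_2 − rank ∂_3 = (20 − 20) − 0 = 0, and there is no ∂_3, so H_2 = 0.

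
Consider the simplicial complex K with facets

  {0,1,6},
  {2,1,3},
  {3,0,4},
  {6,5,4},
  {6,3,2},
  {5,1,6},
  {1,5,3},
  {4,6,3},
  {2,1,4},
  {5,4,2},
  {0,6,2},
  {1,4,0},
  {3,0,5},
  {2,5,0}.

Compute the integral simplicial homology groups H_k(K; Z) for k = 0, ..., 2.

H_0 = Z,  H_1 = Z^2,  H_2 = Z.

We work with the vertex ordering 0 < 1 < 2 < 3 < 4 < 5 < 6. The simplices of K, each written with vertices in increasing order, are:

  0-simplices (7): [0], [1], [2], [3], [4], [5], [6]
  1-simplices (21): [0,1], [0,2], [0,3], [0,4], [0,5], [0,6], [1,2], [1,3], [1,4], [1,5], [1,6], [2,3], [2,4], [2,5], [2,6], [3,4], [3,5], [3,6], [4,5], [4,6], [5,6]
  2-simplices (14): [0,1,4], [0,1,6], [0,2,5], [0,2,6], [0,3,4], [0,3,5], [1,2,3], [1,2,4], [1,3,5], [1,5,6], [2,3,6], [2,4,5], [3,4,6], [4,5,6]

giving chain groups C_0 ≅ Z^7, C_1 ≅ Z^21, C_2 ≅ Z^14.

∂_1: C_1 → C_0 maps an edge to its endpoints' difference, ∂[p,q] = q − p. For instance
  ∂[0,1] = [1] − [0].
The resulting 7×21 matrix has rank 6, and its Smith normal form has invariant factors (1,1,1,1,1,1).

The boundary map ∂_2: C_2 → C_1 sends each 2-simplex [p,q,r] to [q,r] − [p,r] + [p,q]. For instance
  ∂[0,3,5] = [3,5] − [0,5] + [0,3],
  ∂[1,5,6] = [5,6] − [1,6] + [1,5].
This gives a 21×14 integer matrix of rank 13; reducing to Smith normal form yields diagonal entries (1,1,1,1,1,1,1,1,1,1,1,1,1).

Computing H_k = (kernel of ∂_k) / (image of ∂_{k+1}):

  H_0: rank C_0 − rank ∂_1 = 7 − 6 = 1, and the invariant factors of ∂_1 are all 1, so H_0 = Z.
  H_1: rank ker ∂_1 − rank ∂_2 = (21 − 6) − 13 = 2, and the invariant factors of ∂_2 are all 1, so H_1 = Z^2.
  H_2: rank ker ∂_2 − rank ∂_3 = (14 − 13) − 0 = 1, and there is no ∂_3, so H_2 = Z.

(K is a triangulation of the torus T^2.)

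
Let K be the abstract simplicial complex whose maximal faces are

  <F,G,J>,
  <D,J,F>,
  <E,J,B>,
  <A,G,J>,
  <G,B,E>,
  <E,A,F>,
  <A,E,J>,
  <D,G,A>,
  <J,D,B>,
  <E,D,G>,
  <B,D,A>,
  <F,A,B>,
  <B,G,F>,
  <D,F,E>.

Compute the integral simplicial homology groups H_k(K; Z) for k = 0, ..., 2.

H_0 ≅ Z,  H_1 ≅ Z^2,  H_2 ≅ Z.

K has 7 vertices, 21 edges, 14 triangles.
rank ∂_0 = 0, rank ∂_1 = 6 ⇒ b_0 = 7 − 0 − 6 = 1; all invariant factors of ∂_1 are 1 so no torsion. So H_0 = Z.
rank ∂_1 = 6, rank ∂_2 = 13 ⇒ b_1 = 21 − 6 − 13 = 2; all invariant factors of ∂_2 are 1 so no torsion. So H_1 = Z^2.
rank ∂_2 = 13, rank ∂_3 = 0 ⇒ b_2 = 14 − 13 − 0 = 1. So H_2 = Z.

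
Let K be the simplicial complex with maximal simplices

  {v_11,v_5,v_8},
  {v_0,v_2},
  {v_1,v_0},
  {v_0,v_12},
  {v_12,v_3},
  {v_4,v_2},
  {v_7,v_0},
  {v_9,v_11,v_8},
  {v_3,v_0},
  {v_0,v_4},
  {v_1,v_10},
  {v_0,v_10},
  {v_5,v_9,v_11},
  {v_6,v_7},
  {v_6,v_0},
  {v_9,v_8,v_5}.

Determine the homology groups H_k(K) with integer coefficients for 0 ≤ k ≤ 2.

Fix the vertex order v_0 < v_1 < v_2 < v_3 < v_4 < v_5 < v_6 < v_7 < v_8 < v_9 < v_10 < v_11 < v_12 and write every simplex with vertices in increasing order. Then dim K = 2 and the simplices of K are:

  0-simplices (13): [v_0], [v_1], [v_2], [v_3], [v_4], [v_5], [v_6], [v_7], [v_8], [v_9], [v_10], [v_11], [v_12]
  1-simplices (18): (18 of them)
  2-simplices (4): [v_5,v_8,v_9], [v_5,v_8,v_11], [v_5,v_9,v_11], [v_8,v_9,v_11]

Hence C_0 ≅ Z^13, C_1 ≅ Z^18, C_2 ≅ Z^4.

Boundary ∂_1: C_1 → C_0 maps an edge to its endpoints' difference, ∂[p,q] = q − p.
The 13×18 boundary matrix has rank 11 and Smith normal form diag(1,1,1,1,1,1,1,1,1,1,1).

Boundary ∂_2: C_2 → C_1 maps a triangle to the signed sum of its edges. For instance
  ∂[v_5,v_8,v_11] = [v_8,v_11] − [v_5,v_11] + [v_5,v_8],
  ∂[v_5,v_8,v_9] = [v_8,v_9] − [v_5,v_9] + [v_5,v_8].
The resulting 18×4 matrix has rank 3, and its Smith normal form has invariant factors (1,1,1).

Now H_k = ker ∂_k / im ∂_{k+1}, so:

  H_0: rank C_0 − rank ∂_1 = 13 − 11 = 2, and the invariant factors of ∂_1 are all 1, so H_0 = Z^2.
  H_1: rank ker ∂_1 − rank ∂_2 = (18 − 11) − 3 = 4, and the invariant factors of ∂_2 are all 1, so H_1 = Z^4.
  H_2: rank ker ∂_2 − rank ∂_3 = (4 − 3) − 0 = 1, and there is no ∂_3, so H_2 = Z.

(K is a triangulation of the disjoint union of the 2-sphere S^2 and a wedge of 4 circles.)

H_0 = Z^2,  H_1 = Z^4,  H_2 = Z.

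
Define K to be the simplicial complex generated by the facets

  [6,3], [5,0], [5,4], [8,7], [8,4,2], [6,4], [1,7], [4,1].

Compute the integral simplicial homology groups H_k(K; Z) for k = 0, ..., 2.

We work with the vertex ordering 0 < 1 < 2 < 3 < 4 < 5 < 6 < 7 < 8. The simplices of K, each written with vertices in increasing order, are:

  0-simplices (9): [0], [1], [2], [3], [4], [5], [6], [7], [8]
  1-simplices (10): [0,5], [1,4], [1,7], [2,4], [2,8], [3,6], [4,5], [4,6], [4,8], [7,8]
  2-simplices (1): [2,4,8]

giving chain groups C_0 ≅ Z^9, C_1 ≅ Z^10, C_2 ≅ Z^1.

∂_1: C_1 → C_0 maps an edge to its endpoints' difference, ∂[p,q] = q − p.
As a 9×10 matrix over Z this has rank 8, with invariant factors (1,1,1,1,1,1,1,1).

The boundary map ∂_2: C_2 → C_1 acts by ∂[p,q,r] = [q,r] − [p,r] + [p,q]. For instance
  ∂[2,4,8] = [4,8] − [2,8] + [2,4].
As a 10×1 matrix over Z this has rank 1, with invariant factors (1).

Now H_k = ker ∂_k / im ∂_{k+1}, so:

  H_0: rank C_0 − rank ∂_1 = 9 − 8 = 1, and the invariant factors of ∂_1 are all 1, so H_0 = Z.
  H_1: rank ker ∂_1 − rank ∂_2 = (10 − 8) − 1 = 1, and the invariant factors of ∂_2 are all 1, so H_1 = Z.
  H_2: rank ker ∂_2 − rank ∂_3 = (1 − 1) − 0 = 0, and there is no ∂_3, so H_2 = 0.

As a check, the Euler characteristic is 9 − 10 + 1 = 0, which agrees with 1 − 1 + 0 = 0.

H_0 ≅ Z,  H_1 ≅ Z,  H_2 = 0.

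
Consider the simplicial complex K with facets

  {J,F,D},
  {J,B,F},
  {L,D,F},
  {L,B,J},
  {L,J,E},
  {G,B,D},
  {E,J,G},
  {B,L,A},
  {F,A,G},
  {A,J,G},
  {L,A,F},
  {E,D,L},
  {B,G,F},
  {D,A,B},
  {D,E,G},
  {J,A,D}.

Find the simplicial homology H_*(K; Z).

Fix the vertex order A < B < D < E < F < G < J < L and write every simplex with vertices in increasing order. Then dim K = 2 and the simplices of K are:

  0-simplices (8): A, B, D, E, F, G, J, L
  1-simplices (24): AB, AD, AF, AG, AJ, AL, BD, BF, BG, BJ, BL, DE, DF, DG, DJ, DL, EG, EJ, EL, FG, FJ, FL, GJ, JL
  2-simplices (16): ABD, ABL, ADJ, AFG, AFL, AGJ, BDG, BFG, BFJ, BJL, DEG, DEL, DFJ, DFL, EGJ, EJL

so the chain groups are C_0 ≅ Z^8, C_1 ≅ Z^24, C_2 ≅ Z^16.

∂_1: C_1 → C_0 maps an edge to its endpoints' difference, ∂[p,q] = q − p.
This gives a 8×24 integer matrix of rank 7; reducing to Smith normal form yields diagonal entries (1,1,1,1,1,1,1).

The boundary map ∂_2: C_2 → C_1 acts by ∂[p,q,r] = [q,r] − [p,r] + [p,q]. For instance
  ∂AFG = FG − AG + AF,
  ∂DFJ = FJ − DJ + DF.
This gives a 24×16 integer matrix of rank 15; reducing to Smith normal form yields diagonal entries (1,1,1,1,1,1,1,1,1,1,1,1,1,1,1).

From H_k ≅ ker(∂_k) / im(∂_{k+1}) we obtain:

  H_0: rank C_0 − rank ∂_1 = 8 − 7 = 1, and the invariant factors of ∂_1 are all 1, so H_0 = Z.
  H_1: rank ker ∂_1 − rank ∂_2 = (24 − 7) − 15 = 2, and the invariant factors of ∂_2 are all 1, so H_1 = Z^2.
  H_2: rank ker ∂_2 − rank ∂_3 = (16 − 15) − 0 = 1, and there is no ∂_3, so H_2 = Z.

As a check, the Euler characteristic is 8 − 24 + 16 = 0, which agrees with 1 − 2 + 1 = 0.
(K is a triangulation of the torus T^2.)

H_0 = Z,  H_1 = Z^2,  H_2 = Z.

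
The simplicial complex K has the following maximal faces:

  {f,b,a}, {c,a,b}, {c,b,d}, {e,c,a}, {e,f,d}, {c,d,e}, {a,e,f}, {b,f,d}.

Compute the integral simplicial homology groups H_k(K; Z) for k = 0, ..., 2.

We work with the vertex ordering a < b < c < d < e < f. The simplices of K, each written with vertices in increasing order, are:

  0-simplices (6): a, b, c, d, e, f
  1-simplices (12): ab, ac, ae, af, bc, bd, bf, cd, ce, de, df, ef
  2-simplices (8): abc, abf, ace, aef, bcd, bdf, cde, def

so the chain groups are C_0 ≅ Z^6, C_1 ≅ Z^12, C_2 ≅ Z^8.

Boundary ∂_1: C_1 → C_0 is given by ∂[p,q] = [q] − [p]. For instance
  ∂af = f − a.
The resulting 6×12 matrix has rank 5, and its Smith normal form has invariant factors (1,1,1,1,1).

Boundary ∂_2: C_2 → C_1 acts by ∂[p,q,r] = [q,r] − [p,r] + [p,q]. For instance
  ∂abf = bf − af + ab,
  ∂bcd = cd − bd + bc.
This gives a 12×8 integer matrix of rank 7; reducing to Smith normal form yields diagonal entries (1,1,1,1,1,1,1).

Reading off H_k = ker ∂_k / im ∂_{k+1}:

  H_0: rank C_0 − rank ∂_1 = 6 − 5 = 1, and the invariant factors of ∂_1 are all 1, so H_0 ≅ Z.
  H_1: rank ker ∂_1 − rank ∂_2 = (12 − 5) − 7 = 0, and the invariant factors of ∂_2 are all 1, so H_1 ≅ 0.
  H_2: rank ker ∂_2 − rank ∂_3 = (8 − 7) − 0 = 1, and there is no ∂_3, so H_2 ≅ Z.

(K is a triangulation of the 2-sphere S^2.)

H_0 = Z,  H_1 = 0,  H_2 = Z.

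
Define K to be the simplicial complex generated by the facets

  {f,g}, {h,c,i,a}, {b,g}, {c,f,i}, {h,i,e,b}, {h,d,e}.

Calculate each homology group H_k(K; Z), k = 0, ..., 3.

H_0 = Z,  H_1 = Z,  H_2 = 0,  H_3 = 0.

We work with the vertex ordering a < b < c < d < e < f < g < h < i. The simplices of K, each written with vertices in increasing order, are:

  0-simplices (9): a, b, c, d, e, f, g, h, i
  1-simplices (17): ac, ah, ai, be, bg, bh, bi, cf, ch, ci, de, dh, eh, ei, fg, fi, hi
  2-simplices (10): ach, aci, ahi, beh, bei, bhi, cfi, chi, deh, ehi
  3-simplices (2): achi, behi

giving chain groups C_0 ≅ Z^9, C_1 ≅ Z^17, C_2 ≅ Z^10, C_3 ≅ Z^2.

Boundary ∂_1: C_1 → C_0 maps an edge to its endpoints' difference, ∂[p,q] = q − p. For instance
  ∂ei = i − e.
The resulting 9×17 matrix has rank 8, and its Smith normal form has invariant factors (1,1,1,1,1,1,1,1).

Boundary ∂_2: C_2 → C_1 maps a triangle to the signed sum of its edges. For instance
  ∂bei = ei − bi + be,
  ∂bhi = hi − bi + bh.
As a 17×10 matrix over Z this has rank 8, with invariant factors (1,1,1,1,1,1,1,1).

The boundary map ∂_3: C_3 → C_2 sends each 3-simplex σ to the alternating sum Σ_i (−1)^i (σ with its i-th vertex removed). For instance
  ∂behi = ehi − bhi + bei − beh,
  ∂achi = chi − ahi + aci − ach.
This gives a 10×2 integer matrix of rank 2; reducing to Smith normal form yields diagonal entries (1,1).

From H_k ≅ ker(∂_k) / im(∂_{k+1}) we obtain:

  H_0: rank C_0 − rank ∂_1 = 9 − 8 = 1, and the invariant factors of ∂_1 are all 1, so H_0 ≅ Z.
  H_1: rank ker ∂_1 − rank ∂_2 = (17 − 8) − 8 = 1, and the invariant factors of ∂_2 are all 1, so H_1 ≅ Z.
  H_2: rank ker ∂_2 − rank ∂_3 = (10 − 8) − 2 = 0, and the invariant factors of ∂_3 are all 1, so H_2 ≅ 0.
  H_3: rank ker ∂_3 − rank ∂_4 = (2 − 2) − 0 = 0, and there is no ∂_4, so H_3 ≅ 0.

As a check, the Euler characteristic is 9 − 17 + 10 − 2 = 0, which agrees with 1 − 1 + 0 − 0 = 0.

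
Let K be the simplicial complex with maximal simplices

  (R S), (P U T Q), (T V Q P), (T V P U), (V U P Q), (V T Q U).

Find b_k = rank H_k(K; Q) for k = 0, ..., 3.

b_0 = 2, b_1 = 0, b_2 = 0, b_3 = 1.

K has 7 vertices, 11 edges, 10 triangles, 5 3-simplices.
rank ∂_0 = 0, rank ∂_1 = 5 ⇒ b_0 = 7 − 0 − 5 = 2; all invariant factors of ∂_1 are 1 so no torsion. So H_0 = Z^2.
rank ∂_1 = 5, rank ∂_2 = 6 ⇒ b_1 = 11 − 5 − 6 = 0; all invariant factors of ∂_2 are 1 so no torsion. So H_1 = 0.
rank ∂_2 = 6, rank ∂_3 = 4 ⇒ b_2 = 10 − 6 − 4 = 0; all invariant factors of ∂_3 are 1 so no torsion. So H_2 = 0.
rank ∂_3 = 4, rank ∂_4 = 0 ⇒ b_3 = 5 − 4 − 0 = 1. So H_3 = Z.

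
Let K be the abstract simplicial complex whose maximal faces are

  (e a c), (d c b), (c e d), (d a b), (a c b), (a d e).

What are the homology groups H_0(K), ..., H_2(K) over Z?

H_0 ≅ Z,  H_1 = 0,  H_2 ≅ Z.

Order the vertices as a < b < c < d < e. Listing each simplex with vertices in this order, K has dimension 2 with simplices:

  0-simplices (5): a, b, c, d, e
  1-simplices (9): ab, ac, ad, ae, bc, bd, cd, ce, de
  2-simplices (6): abc, abd, ace, ade, bcd, cde

Hence C_0 ≅ Z^5, C_1 ≅ Z^9, C_2 ≅ Z^6.

∂_1: C_1 → C_0 is given by ∂[p,q] = [q] − [p].
The 5×9 boundary matrix has rank 4 and Smith normal form diag(1,1,1,1).

Boundary ∂_2: C_2 → C_1 acts by ∂[p,q,r] = [q,r] − [p,r] + [p,q]. For instance
  ∂abd = bd − ad + ab,
  ∂abc = bc − ac + ab.
The resulting 9×6 matrix has rank 5, and its Smith normal form has invariant factors (1,1,1,1,1).

From H_k ≅ ker(∂_k) / im(∂_{k+1}) we obtain:

  H_0: rank C_0 − rank ∂_1 = 5 − 4 = 1, and the invariant factors of ∂_1 are all 1, so H_0 ≅ Z.
  H_1: rank ker ∂_1 − rank ∂_2 = (9 − 4) − 5 = 0, and the invariant factors of ∂_2 are all 1, so H_1 ≅ 0.
  H_2: rank ker ∂_2 − rank ∂_3 = (6 − 5) − 0 = 1, and there is no ∂_3, so H_2 ≅ Z.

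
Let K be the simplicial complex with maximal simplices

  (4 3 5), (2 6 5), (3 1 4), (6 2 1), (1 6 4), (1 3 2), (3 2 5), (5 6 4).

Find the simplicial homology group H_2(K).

H_2 ≅ Z.

K has 6 vertices, 12 edges, 8 triangles.
rank ∂_2 = 7, rank ∂_3 = 0 ⇒ b_2 = 8 − 7 − 0 = 1. So H_2 = Z.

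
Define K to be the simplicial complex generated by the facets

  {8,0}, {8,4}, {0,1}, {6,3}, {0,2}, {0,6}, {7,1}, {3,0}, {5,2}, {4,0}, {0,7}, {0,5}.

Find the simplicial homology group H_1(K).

H_1 ≅ Z^4.

Order the vertices as 0 < 1 < 2 < 3 < 4 < 5 < 6 < 7 < 8. Listing each simplex with vertices in this order, K has dimension 1 with simplices:

  0-simplices (9): [0], [1], [2], [3], [4], [5], [6], [7], [8]
  1-simplices (12): [0,1], [0,2], [0,3], [0,4], [0,5], [0,6], [0,7], [0,8], [1,7], [2,5], [3,6], [4,8]

Hence C_0 ≅ Z^9, C_1 ≅ Z^12.

Boundary ∂_1: C_1 → C_0 maps an edge to its endpoints' difference, ∂[p,q] = q − p.
The resulting 9×12 matrix has rank 8, and its Smith normal form has invariant factors (1,1,1,1,1,1,1,1).

Reading off H_k = ker ∂_k / im ∂_{k+1}:

  H_1: rank ker ∂_1 − rank ∂_2 = (12 − 8) − 0 = 4, and there is no ∂_2, so H_1 ≅ Z^4.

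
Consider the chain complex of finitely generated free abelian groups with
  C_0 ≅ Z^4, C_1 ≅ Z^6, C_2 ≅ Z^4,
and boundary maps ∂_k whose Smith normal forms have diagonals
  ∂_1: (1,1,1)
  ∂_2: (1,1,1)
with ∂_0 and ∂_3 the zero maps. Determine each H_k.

H_0 = Z,  H_1 = 0,  H_2 = Z.

H_0: b_0 = 4 − 0 − 3 = 1; torsion from ∂_1 factors > 1: none. So H_0 = Z.
H_1: b_1 = 6 − 3 − 3 = 0; torsion from ∂_2 factors > 1: none. So H_1 = 0.
H_2: b_2 = 4 − 3 − 0 = 1; torsion from ∂_3 factors > 1: none. So H_2 = Z.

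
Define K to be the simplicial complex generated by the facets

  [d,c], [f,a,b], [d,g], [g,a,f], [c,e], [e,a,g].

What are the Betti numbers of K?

b_0 = 1, b_1 = 1, b_2 = 0.

Fix the vertex order a < b < c < d < e < f < g and write every simplex with vertices in increasing order. Then dim K = 2 and the simplices of K are:

  0-simplices (7): a, b, c, d, e, f, g
  1-simplices (10): ab, ae, af, ag, bf, cd, ce, dg, eg, fg
  2-simplices (3): abf, aeg, afg

Hence C_0 ≅ Z^7, C_1 ≅ Z^10, C_2 ≅ Z^3.

∂_1: C_1 → C_0 sends each edge [p,q] (with p < q) to q − p.
The 7×10 boundary matrix has rank 6 and Smith normal form diag(1,1,1,1,1,1).

The boundary map ∂_2: C_2 → C_1 acts by ∂[p,q,r] = [q,r] − [p,r] + [p,q]. For instance
  ∂afg = fg − ag + af,
  ∂abf = bf − af + ab.
As a 10×3 matrix over Z this has rank 3, with invariant factors (1,1,1).

Now H_k = ker ∂_k / im ∂_{k+1}, so:

  H_0: rank C_0 − rank ∂_1 = 7 − 6 = 1, and the invariant factors of ∂_1 are all 1, so H_0 ≅ Z.
  H_1: rank ker ∂_1 − rank ∂_2 = (10 − 6) − 3 = 1, and the invariant factors of ∂_2 are all 1, so H_1 ≅ Z.
  H_2: rank ker ∂_2 − rank ∂_3 = (3 − 3) − 0 = 0, and there is no ∂_3, so H_2 ≅ 0.

As a check, the Euler characteristic is 7 − 10 + 3 = 0, which agrees with 1 − 1 + 0 = 0.

Hence the Betti numbers are b_0 = 1, b_1 = 1, b_2 = 0.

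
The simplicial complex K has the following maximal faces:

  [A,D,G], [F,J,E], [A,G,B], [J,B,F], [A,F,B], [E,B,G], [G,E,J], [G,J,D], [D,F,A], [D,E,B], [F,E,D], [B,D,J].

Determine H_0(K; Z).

H_0 = Z.

Take the total order A < B < D < E < F < G < J on the vertex set. Then K (dimension 2) consists of the simplices:

  0-simplices (7): A, B, D, E, F, G, J
  1-simplices (18): AB, AD, AF, AG, BD, BE, BF, BG, BJ, DE, DF, DG, DJ, EF, EG, EJ, FJ, GJ
  2-simplices (12): ABF, ABG, ADF, ADG, BDE, BDJ, BEG, BFJ, DEF, DGJ, EFJ, EGJ

giving chain groups C_0 ≅ Z^7, C_1 ≅ Z^18, C_2 ≅ Z^12.

Boundary ∂_1: C_1 → C_0 maps an edge to its endpoints' difference, ∂[p,q] = q − p. For instance
  ∂AF = F − A.
The resulting 7×18 matrix has rank 6, and its Smith normal form has invariant factors (1,1,1,1,1,1).

The boundary map ∂_2: C_2 → C_1 maps a triangle to the signed sum of its edges. For instance
  ∂EGJ = GJ − EJ + EG,
  ∂BDE = DE − BE + BD.
This gives a 18×12 integer matrix of rank 12; reducing to Smith normal form yields diagonal entries (1,1,1,1,1,1,1,1,1,1,1,2).

From H_k ≅ ker(∂_k) / im(∂_{k+1}) we obtain:

  H_0: rank C_0 − rank ∂_1 = 7 − 6 = 1, and the invariant factors of ∂_1 are all 1, so H_0 ≅ Z.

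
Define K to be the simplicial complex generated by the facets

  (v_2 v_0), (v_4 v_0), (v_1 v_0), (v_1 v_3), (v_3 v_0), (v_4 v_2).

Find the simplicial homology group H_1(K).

Fix the vertex order v_0 < v_1 < v_2 < v_3 < v_4 and write every simplex with vertices in increasing order. Then dim K = 1 and the simplices of K are:

  0-simplices (5): [v_0], [v_1], [v_2], [v_3], [v_4]
  1-simplices (6): [v_0,v_1], [v_0,v_2], [v_0,v_3], [v_0,v_4], [v_1,v_3], [v_2,v_4]

so the chain groups are C_0 ≅ Z^5, C_1 ≅ Z^6.

∂_1: C_1 → C_0 is given by ∂[p,q] = [q] − [p]. For instance
  ∂[v_0,v_1] = [v_1] − [v_0].
The resulting 5×6 matrix has rank 4, and its Smith normal form has invariant factors (1,1,1,1).

Computing H_k = (kernel of ∂_k) / (image of ∂_{k+1}):

  H_1: rank ker ∂_1 − rank ∂_2 = (6 − 4) − 0 = 2, and there is no ∂_2, so H_1 ≅ Z^2.

H_1 = Z^2.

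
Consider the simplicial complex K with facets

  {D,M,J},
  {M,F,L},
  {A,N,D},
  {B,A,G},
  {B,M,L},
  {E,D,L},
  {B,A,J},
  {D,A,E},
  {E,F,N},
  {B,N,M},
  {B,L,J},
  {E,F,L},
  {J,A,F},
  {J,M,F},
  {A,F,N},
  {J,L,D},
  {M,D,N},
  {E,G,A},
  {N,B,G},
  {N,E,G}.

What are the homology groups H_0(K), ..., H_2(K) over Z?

K has 10 vertices, 30 edges, 20 triangles.
rank ∂_0 = 0, rank ∂_1 = 9 ⇒ b_0 = 10 − 0 − 9 = 1; all invariant factors of ∂_1 are 1 so no torsion. So H_0 ≅ Z.
rank ∂_1 = 9, rank ∂_2 = 20 ⇒ b_1 = 30 − 9 − 20 = 1; ∂_2 has invariant factor(s) [2] giving torsion. So H_1 ≅ Z ⊕ Z/2.
rank ∂_2 = 20, rank ∂_3 = 0 ⇒ b_2 = 20 − 20 − 0 = 0. So H_2 ≅ 0.

H_0 ≅ Z,  H_1 ≅ Z ⊕ Z/2,  H_2 = 0.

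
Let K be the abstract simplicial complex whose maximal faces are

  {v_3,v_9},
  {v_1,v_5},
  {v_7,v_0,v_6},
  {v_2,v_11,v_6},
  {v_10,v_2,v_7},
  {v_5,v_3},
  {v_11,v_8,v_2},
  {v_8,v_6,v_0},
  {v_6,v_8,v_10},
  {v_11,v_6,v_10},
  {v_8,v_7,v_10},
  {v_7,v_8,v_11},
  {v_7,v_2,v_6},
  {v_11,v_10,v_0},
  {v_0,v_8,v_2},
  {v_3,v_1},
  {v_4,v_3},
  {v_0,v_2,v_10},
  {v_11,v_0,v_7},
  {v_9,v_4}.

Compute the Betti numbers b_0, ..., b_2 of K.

Fix the vertex order v_0 < v_1 < v_2 < v_3 < v_4 < v_5 < v_6 < v_7 < v_8 < v_9 < v_10 < v_11 and write every simplex with vertices in increasing order. Then dim K = 2 and the simplices of K are:

  0-simplices (12): [v_0], [v_1], [v_2], [v_3], [v_4], [v_5], [v_6], [v_7], [v_8], [v_9], [v_10], [v_11]
  1-simplices (27): (27 of them)
  2-simplices (14): (14 of them)

giving chain groups C_0 ≅ Z^12, C_1 ≅ Z^27, C_2 ≅ Z^14.

∂_1: C_1 → C_0 is given by ∂[p,q] = [q] − [p]. For instance
  ∂[v_2,v_6] = [v_6] − [v_2].
The 12×27 boundary matrix has rank 10 and Smith normal form diag(1,1,1,1,1,1,1,1,1,1).

∂_2: C_2 → C_1 sends each 2-simplex [p,q,r] to [q,r] − [p,r] + [p,q]. For instance
  ∂[v_0,v_7,v_11] = [v_7,v_11] − [v_0,v_11] + [v_0,v_7],
  ∂[v_0,v_2,v_8] = [v_2,v_8] − [v_0,v_8] + [v_0,v_2].
As a 27×14 matrix over Z this has rank 13, with invariant factors (1,1,1,1,1,1,1,1,1,1,1,1,1).

Reading off H_k = ker ∂_k / im ∂_{k+1}:

  H_0: rank C_0 − rank ∂_1 = 12 − 10 = 2, and the invariant factors of ∂_1 are all 1, so H_0 = Z^2.
  H_1: rank ker ∂_1 − rank ∂_2 = (27 − 10) − 13 = 4, and the invariant factors of ∂_2 are all 1, so H_1 = Z^4.
  H_2: rank ker ∂_2 − rank ∂_3 = (14 − 13) − 0 = 1, and there is no ∂_3, so H_2 = Z.

(K is a triangulation of the disjoint union of a wedge of 2 circles and the torus T^2.)

Hence the Betti numbers are b_0 = 2, b_1 = 4, b_2 = 1.

b_0 = 2, b_1 = 4, b_2 = 1.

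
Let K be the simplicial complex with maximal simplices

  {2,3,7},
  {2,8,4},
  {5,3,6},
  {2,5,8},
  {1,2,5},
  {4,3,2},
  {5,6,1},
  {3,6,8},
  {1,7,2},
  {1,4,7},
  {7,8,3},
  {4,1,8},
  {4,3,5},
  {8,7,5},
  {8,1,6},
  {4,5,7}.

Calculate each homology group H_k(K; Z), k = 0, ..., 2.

Take the total order 1 < 2 < 3 < 4 < 5 < 6 < 7 < 8 on the vertex set. Then K (dimension 2) consists of the simplices:

  0-simplices (8): [1], [2], [3], [4], [5], [6], [7], [8]
  1-simplices (24): (24 of them)
  2-simplices (16): [1,2,5], [1,2,7], [1,4,7], [1,4,8], [1,5,6], [1,6,8], [2,3,4], [2,3,7], [2,4,8], [2,5,8], [3,4,5], [3,5,6], [3,6,8], [3,7,8], [4,5,7], [5,7,8]

so the chain groups are C_0 ≅ Z^8, C_1 ≅ Z^24, C_2 ≅ Z^16.

Boundary ∂_1: C_1 → C_0 maps an edge to its endpoints' difference, ∂[p,q] = q − p. For instance
  ∂[1,7] = [7] − [1].
The 8×24 boundary matrix has rank 7 and Smith normal form diag(1,1,1,1,1,1,1).

The boundary map ∂_2: C_2 → C_1 acts by ∂[p,q,r] = [q,r] − [p,r] + [p,q]. For instance
  ∂[2,3,4] = [3,4] − [2,4] + [2,3],
  ∂[1,5,6] = [5,6] − [1,6] + [1,5].
The resulting 24×16 matrix has rank 15, and its Smith normal form has invariant factors (1,1,1,1,1,1,1,1,1,1,1,1,1,1,1).

Now H_k = ker ∂_k / im ∂_{k+1}, so:

  H_0: rank C_0 − rank ∂_1 = 8 − 7 = 1, and the invariant factors of ∂_1 are all 1, so H_0 = Z.
  H_1: rank ker ∂_1 − rank ∂_2 = (24 − 7) − 15 = 2, and the invariant factors of ∂_2 are all 1, so H_1 = Z^2.
  H_2: rank ker ∂_2 − rank ∂_3 = (16 − 15) − 0 = 1, and there is no ∂_3, so H_2 = Z.

(K is a triangulation of the torus T^2.)

H_0 = Z,  H_1 = Z^2,  H_2 = Z.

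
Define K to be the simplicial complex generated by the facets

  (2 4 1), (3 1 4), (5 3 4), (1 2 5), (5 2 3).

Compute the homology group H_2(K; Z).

H_2 ≅ 0.

Fix the vertex order 1 < 2 < 3 < 4 < 5 and write every simplex with vertices in increasing order. Then dim K = 2 and the simplices of K are:

  0-simplices (5): [1], [2], [3], [4], [5]
  1-simplices (10): [1,2], [1,3], [1,4], [1,5], [2,3], [2,4], [2,5], [3,4], [3,5], [4,5]
  2-simplices (5): [1,2,4], [1,2,5], [1,3,4], [2,3,5], [3,4,5]

so the chain groups are C_0 ≅ Z^5, C_1 ≅ Z^10, C_2 ≅ Z^5.

Boundary ∂_1: C_1 → C_0 is given by ∂[p,q] = [q] − [p]. For instance
  ∂[4,5] = [5] − [4].
The 5×10 boundary matrix has rank 4 and Smith normal form diag(1,1,1,1).

Boundary ∂_2: C_2 → C_1 sends each 2-simplex [p,q,r] to [q,r] − [p,r] + [p,q]. For instance
  ∂[1,2,5] = [2,5] − [1,5] + [1,2],
  ∂[2,3,5] = [3,5] − [2,5] + [2,3].
This gives a 10×5 integer matrix of rank 5; reducing to Smith normal form yields diagonal entries (1,1,1,1,1).

Now H_k = ker ∂_k / im ∂_{k+1}, so:

  H_2: rank ker ∂_2 − rank ∂_3 = (5 − 5) − 0 = 0, and there is no ∂_3, so H_2 = 0.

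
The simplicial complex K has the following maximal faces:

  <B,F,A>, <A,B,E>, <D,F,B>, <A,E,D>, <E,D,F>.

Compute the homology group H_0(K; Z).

Fix the vertex order A < B < D < E < F and write every simplex with vertices in increasing order. Then dim K = 2 and the simplices of K are:

  0-simplices (5): A, B, D, E, F
  1-simplices (10): AB, AD, AE, AF, BD, BE, BF, DE, DF, EF
  2-simplices (5): ABE, ABF, ADE, BDF, DEF

so the chain groups are C_0 ≅ Z^5, C_1 ≅ Z^10, C_2 ≅ Z^5.

∂_1: C_1 → C_0 maps an edge to its endpoints' difference, ∂[p,q] = q − p. For instance
  ∂AD = D − A.
As a 5×10 matrix over Z this has rank 4, with invariant factors (1,1,1,1).

Boundary ∂_2: C_2 → C_1 acts by ∂[p,q,r] = [q,r] − [p,r] + [p,q]. For instance
  ∂BDF = DF − BF + BD,
  ∂ABE = BE − AE + AB.
This gives a 10×5 integer matrix of rank 5; reducing to Smith normal form yields diagonal entries (1,1,1,1,1).

Now H_k = ker ∂_k / im ∂_{k+1}, so:

  H_0: rank C_0 − rank ∂_1 = 5 − 4 = 1, and the invariant factors of ∂_1 are all 1, so H_0 ≅ Z.

H_0 = Z.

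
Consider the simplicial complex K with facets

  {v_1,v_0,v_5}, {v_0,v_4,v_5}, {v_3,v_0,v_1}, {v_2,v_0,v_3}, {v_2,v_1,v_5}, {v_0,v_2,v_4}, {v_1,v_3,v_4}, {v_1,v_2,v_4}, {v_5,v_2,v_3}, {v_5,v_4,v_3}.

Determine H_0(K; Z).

H_0 = Z.

K has 6 vertices, 15 edges, 10 triangles.
rank ∂_0 = 0, rank ∂_1 = 5 ⇒ b_0 = 6 − 0 − 5 = 1; all invariant factors of ∂_1 are 1 so no torsion. So H_0 = Z.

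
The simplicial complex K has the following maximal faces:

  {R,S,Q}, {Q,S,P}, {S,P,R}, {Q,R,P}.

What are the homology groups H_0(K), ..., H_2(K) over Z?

H_0 ≅ Z,  H_1 = 0,  H_2 ≅ Z.

We work with the vertex ordering P < Q < R < S. The simplices of K, each written with vertices in increasing order, are:

  0-simplices (4): P, Q, R, S
  1-simplices (6): PQ, PR, PS, QR, QS, RS
  2-simplices (4): PQR, PQS, PRS, QRS

giving chain groups C_0 ≅ Z^4, C_1 ≅ Z^6, C_2 ≅ Z^4.

∂_1: C_1 → C_0 maps an edge to its endpoints' difference, ∂[p,q] = q − p. For instance
  ∂QS = S − Q.
This gives a 4×6 integer matrix of rank 3; reducing to Smith normal form yields diagonal entries (1,1,1).

Boundary ∂_2: C_2 → C_1 maps a triangle to the signed sum of its edges. For instance
  ∂PRS = RS − PS + PR,
  ∂PQR = QR − PR + PQ.
The resulting 6×4 matrix has rank 3, and its Smith normal form has invariant factors (1,1,1).

Computing H_k = (kernel of ∂_k) / (image of ∂_{k+1}):

  H_0: rank C_0 − rank ∂_1 = 4 − 3 = 1, and the invariant factors of ∂_1 are all 1, so H_0 = Z.
  H_1: rank ker ∂_1 − rank ∂_2 = (6 − 3) − 3 = 0, and the invariant factors of ∂_2 are all 1, so H_1 = 0.
  H_2: rank ker ∂_2 − rank ∂_3 = (4 − 3) − 0 = 1, and there is no ∂_3, so H_2 = Z.

As a check, the Euler characteristic is 4 − 6 + 4 = 2, which agrees with 1 − 0 + 1 = 2.
(K is a triangulation of the 2-sphere S^2.)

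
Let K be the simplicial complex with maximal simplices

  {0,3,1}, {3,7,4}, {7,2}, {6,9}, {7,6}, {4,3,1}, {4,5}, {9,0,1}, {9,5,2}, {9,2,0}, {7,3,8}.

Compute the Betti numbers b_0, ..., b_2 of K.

Order the vertices as 0 < 1 < 2 < 3 < 4 < 5 < 6 < 7 < 8 < 9. Listing each simplex with vertices in this order, K has dimension 2 with simplices:

  0-simplices (10): [0], [1], [2], [3], [4], [5], [6], [7], [8], [9]
  1-simplices (19): [0,1], [0,2], [0,3], [0,9], [1,3], [1,4], [1,9], [2,5], [2,7], [2,9], [3,4], [3,7], [3,8], [4,5], [4,7], [5,9], [6,7], [6,9], [7,8]
  2-simplices (7): [0,1,3], [0,1,9], [0,2,9], [1,3,4], [2,5,9], [3,4,7], [3,7,8]

so the chain groups are C_0 ≅ Z^10, C_1 ≅ Z^19, C_2 ≅ Z^7.

∂_1: C_1 → C_0 maps an edge to its endpoints' difference, ∂[p,q] = q − p.
This gives a 10×19 integer matrix of rank 9; reducing to Smith normal form yields diagonal entries (1,1,1,1,1,1,1,1,1).

∂_2: C_2 → C_1 maps a triangle to the signed sum of its edges. For instance
  ∂[3,7,8] = [7,8] − [3,8] + [3,7],
  ∂[1,3,4] = [3,4] − [1,4] + [1,3].
As a 19×7 matrix over Z this has rank 7, with invariant factors (1,1,1,1,1,1,1).

Now H_k = ker ∂_k / im ∂_{k+1}, so:

  H_0: rank C_0 − rank ∂_1 = 10 − 9 = 1, and the invariant factors of ∂_1 are all 1, so H_0 = Z.
  H_1: rank ker ∂_1 − rank ∂_2 = (19 − 9) − 7 = 3, and the invariant factors of ∂_2 are all 1, so H_1 = Z^3.
  H_2: rank ker ∂_2 − rank ∂_3 = (7 − 7) − 0 = 0, and there is no ∂_3, so H_2 = 0.

As a check, the Euler characteristic is 10 − 19 + 7 = -2, which agrees with 1 − 3 + 0 = -2.

Hence the Betti numbers are b_0 = 1, b_1 = 3, b_2 = 0.

b_0 = 1, b_1 = 3, b_2 = 0.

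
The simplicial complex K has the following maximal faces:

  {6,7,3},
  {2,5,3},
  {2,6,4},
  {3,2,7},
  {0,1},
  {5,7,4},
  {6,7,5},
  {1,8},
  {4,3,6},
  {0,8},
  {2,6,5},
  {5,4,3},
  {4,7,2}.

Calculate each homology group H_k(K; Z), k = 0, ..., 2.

Order the vertices as 0 < 1 < 2 < 3 < 4 < 5 < 6 < 7 < 8. Listing each simplex with vertices in this order, K has dimension 2 with simplices:

  0-simplices (9): [0], [1], [2], [3], [4], [5], [6], [7], [8]
  1-simplices (18): [0,1], [0,8], [1,8], [2,3], [2,4], [2,5], [2,6], [2,7], [3,4], [3,5], [3,6], [3,7], [4,5], [4,6], [4,7], [5,6], [5,7], [6,7]
  2-simplices (10): [2,3,5], [2,3,7], [2,4,6], [2,4,7], [2,5,6], [3,4,5], [3,4,6], [3,6,7], [4,5,7], [5,6,7]

Hence C_0 ≅ Z^9, C_1 ≅ Z^18, C_2 ≅ Z^10.

∂_1: C_1 → C_0 maps an edge to its endpoints' difference, ∂[p,q] = q − p.
The resulting 9×18 matrix has rank 7, and its Smith normal form has invariant factors (1,1,1,1,1,1,1).

The boundary map ∂_2: C_2 → C_1 sends each 2-simplex [p,q,r] to [q,r] − [p,r] + [p,q]. For instance
  ∂[4,5,7] = [5,7] − [4,7] + [4,5],
  ∂[3,4,6] = [4,6] − [3,6] + [3,4].
As a 18×10 matrix over Z this has rank 10, with invariant factors (1,1,1,1,1,1,1,1,1,2).

Reading off H_k = ker ∂_k / im ∂_{k+1}:

  H_0: rank C_0 − rank ∂_1 = 9 − 7 = 2, and the invariant factors of ∂_1 are all 1, so H_0 ≅ Z^2.
  H_1: rank ker ∂_1 − rank ∂_2 = (18 − 7) − 10 = 1, and ∂_2 has invariant factor 2 > 1, so H_1 ≅ Z × Z/2.
  H_2: rank ker ∂_2 − rank ∂_3 = (10 − 10) − 0 = 0, and there is no ∂_3, so H_2 ≅ 0.

As a check, the Euler characteristic is 9 − 18 + 10 = 1, which agrees with 2 − 1 + 0 = 1.
(K is a triangulation of the disjoint union of the circle S^1 and the real projective plane RP^2.)

H_0 = Z^2,  H_1 = Z × Z/2,  H_2 = 0.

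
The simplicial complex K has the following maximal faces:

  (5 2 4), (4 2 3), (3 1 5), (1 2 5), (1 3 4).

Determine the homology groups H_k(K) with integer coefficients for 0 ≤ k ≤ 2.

H_0 ≅ Z,  H_1 ≅ Z,  H_2 = 0.

Order the vertices as 1 < 2 < 3 < 4 < 5. Listing each simplex with vertices in this order, K has dimension 2 with simplices:

  0-simplices (5): [1], [2], [3], [4], [5]
  1-simplices (10): [1,2], [1,3], [1,4], [1,5], [2,3], [2,4], [2,5], [3,4], [3,5], [4,5]
  2-simplices (5): [1,2,5], [1,3,4], [1,3,5], [2,3,4], [2,4,5]

giving chain groups C_0 ≅ Z^5, C_1 ≅ Z^10, C_2 ≅ Z^5.

The boundary map ∂_1: C_1 → C_0 maps an edge to its endpoints' difference, ∂[p,q] = q − p.
This gives a 5×10 integer matrix of rank 4; reducing to Smith normal form yields diagonal entries (1,1,1,1).

∂_2: C_2 → C_1 acts by ∂[p,q,r] = [q,r] − [p,r] + [p,q]. For instance
  ∂[1,3,5] = [3,5] − [1,5] + [1,3],
  ∂[2,3,4] = [3,4] − [2,4] + [2,3].
As a 10×5 matrix over Z this has rank 5, with invariant factors (1,1,1,1,1).

Now H_k = ker ∂_k / im ∂_{k+1}, so:

  H_0: rank C_0 − rank ∂_1 = 5 − 4 = 1, and the invariant factors of ∂_1 are all 1, so H_0 ≅ Z.
  H_1: rank ker ∂_1 − rank ∂_2 = (10 − 4) − 5 = 1, and the invariant factors of ∂_2 are all 1, so H_1 ≅ Z.
  H_2: rank ker ∂_2 − rank ∂_3 = (5 − 5) − 0 = 0, and there is no ∂_3, so H_2 ≅ 0.

As a check, the Euler characteristic is 5 − 10 + 5 = 0, which agrees with 1 − 1 + 0 = 0.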